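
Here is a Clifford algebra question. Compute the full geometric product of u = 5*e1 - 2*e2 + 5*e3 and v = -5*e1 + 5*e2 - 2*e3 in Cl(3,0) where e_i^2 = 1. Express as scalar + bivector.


In Cl(3,0): e_i^2 = 1, e_ie_j = -e_je_i for i != j.
Scalar part = u . v = 5*(-5) + (-2)*5 + 5*(-2)
= -25 + (-10) + (-10) = -45
e12 coeff = 5*5 - (-2)*(-5) = 25 - 10 = 15
e13 coeff = 5*(-2) - 5*(-5) = -10 - (-25) = 15
e23 coeff = (-2)*(-2) - 5*5 = 4 - 25 = -21
uv = -45 + 15*e12 + 15*e13 - 21*e23


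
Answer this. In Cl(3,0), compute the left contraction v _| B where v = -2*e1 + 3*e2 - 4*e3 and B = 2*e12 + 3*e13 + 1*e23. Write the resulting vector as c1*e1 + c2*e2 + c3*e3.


Left contraction v _| B = <vB>_1 (grade-1 part of the geometric product vB).
Using e1_|e12 = e2, e2_|e12 = -e1, e1_|e13 = e3, e3_|e13 = -e1, e2_|e23 = e3, e3_|e23 = -e2:
e1 coeff: -v2*b12 - v3*b13 = -(3)*(2) - (-4)*(3) = 6
e2 coeff: v1*b12 - v3*b23 = (-2)*(2) - (-4)*(1) = 0
e3 coeff: v1*b13 + v2*b23 = (-2)*(3) + (3)*(1) = -3
v _| B = 6*e1 + 0*e2 - 3*e3


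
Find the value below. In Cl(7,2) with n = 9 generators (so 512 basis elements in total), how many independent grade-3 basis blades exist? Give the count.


Number of grade-k basis blades in Cl(p,q) with n = p + q is C(n, k).
n = 7 + 2 = 9
C(9, 3) = 9! / (3! * 6!)
= 362880 / (6 * 720)
= 84


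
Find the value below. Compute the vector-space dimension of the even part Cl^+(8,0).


Even subalgebra dimension = 2^(n-1)
n = 8 + 0 = 8
2^(8 - 1) = 2^7 = 128
Verification: sum of C(8,k) for even k = 1 + 28 + 70 + 28 + 1 = 128
Result = 128


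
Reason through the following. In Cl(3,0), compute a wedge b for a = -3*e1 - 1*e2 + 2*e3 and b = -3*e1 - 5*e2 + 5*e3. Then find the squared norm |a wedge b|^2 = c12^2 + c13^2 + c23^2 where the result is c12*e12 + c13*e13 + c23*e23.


a wedge b = (a1*b2 - a2*b1)*e12 + (a1*b3 - a3*b1)*e13 + (a2*b3 - a3*b2)*e23
e12 coeff: (-3)*(-5) - (-1)*(-3) = 15 - 3 = 12
e13 coeff: (-3)*5 - 2*(-3) = -15 - (-6) = -9
e23 coeff: (-1)*5 - 2*(-5) = -5 - (-10) = 5
|a wedge b|^2 = 12^2 + (-9)^2 + 5^2
= 144 + 81 + 25
= 250


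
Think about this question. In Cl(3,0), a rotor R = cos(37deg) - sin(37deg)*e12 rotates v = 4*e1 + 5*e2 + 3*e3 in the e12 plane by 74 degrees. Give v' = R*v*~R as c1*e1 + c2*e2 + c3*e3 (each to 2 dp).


Rotor R = cos(37deg) - sin(37deg)*e12
Rotation angle theta = 2 * 37 = 74 degrees in the e12 plane (e1 -> e2).
The component perpendicular to the plane (e3) is invariant: v'_3 = v3 = 3.00
cos(74deg) = 0.2756, sin(74deg) = 0.9613
v'_1 = v1*cos(theta) - v2*sin(theta) = 4*0.2756 - 5*0.9613 = -3.70
v'_2 = v1*sin(theta) + v2*cos(theta) = 4*0.9613 + 5*0.2756 = 5.22
v' = -3.70*e1 + 5.22*e2 + 3.00*e3


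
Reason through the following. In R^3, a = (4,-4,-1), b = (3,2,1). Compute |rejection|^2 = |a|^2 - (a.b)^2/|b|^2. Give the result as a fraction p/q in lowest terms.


|a|^2 = 4^2 + (-4)^2 + (-1)^2 = 33
|b|^2 = 3^2 + 2^2 + 1^2 = 14
a . b = 4*3 + (-4)*2 + (-1)*1 = 3
(a.b)^2 = 3^2 = 9
|rej|^2 = 33 - 9/14
= (462 - 9)/14
= 453/14
In lowest terms: 453/14


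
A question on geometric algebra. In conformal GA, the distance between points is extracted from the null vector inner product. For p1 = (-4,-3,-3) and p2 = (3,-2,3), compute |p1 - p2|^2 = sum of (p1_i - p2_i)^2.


p1 - p2 = (-7, -1, -6)
|p1 - p2|^2 = (-7)^2 + (-1)^2 + (-6)^2
= 49 + 1 + 36
= 86


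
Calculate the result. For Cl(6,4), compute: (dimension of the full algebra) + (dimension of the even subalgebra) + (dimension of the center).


n = 6 + 4 = 10
Total dim = 2^10 = 1024
Even subalgebra dim = 2^9 = 512
n is even, so center dim = 1
Sum = 1024 + 512 + 1 = 1537


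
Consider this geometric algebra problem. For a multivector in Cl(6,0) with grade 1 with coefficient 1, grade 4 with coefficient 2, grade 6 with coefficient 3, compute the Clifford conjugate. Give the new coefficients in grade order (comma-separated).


Clifford conjugate sign for grade k: (-1)^(k(k+1)/2)
Grade 1: (-1)^(1*2/2) = (-1)^1 = -1, coeff 1 -> -1
Grade 4: (-1)^(4*5/2) = (-1)^10 = 1, coeff 2 -> 2
Grade 6: (-1)^(6*7/2) = (-1)^21 = -1, coeff 3 -> -3
Conjugated coefficients: -1, 2, -3


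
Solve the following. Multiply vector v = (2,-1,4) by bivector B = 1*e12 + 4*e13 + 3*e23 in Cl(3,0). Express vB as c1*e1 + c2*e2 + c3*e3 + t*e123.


vB has grade-1 (vector) and grade-3 (trivector) parts: vB = (v _| B) + (v ^ B).
Vector part <vB>_1:
  e1: -v2*b12 - v3*b13 = -(-1)*(1) - (4)*(4) = -15
  e2: v1*b12 - v3*b23 = (2)*(1) - (4)*(3) = -10
  e3: v1*b13 + v2*b23 = (2)*(4) + (-1)*(3) = 5
Trivector part <vB>_3:
  e123: v1*b23 - v2*b13 + v3*b12 = (2)*(3) - (-1)*(4) + (4)*(1) = 14
vB = -15*e1 - 10*e2 + 5*e3 + 14*e123


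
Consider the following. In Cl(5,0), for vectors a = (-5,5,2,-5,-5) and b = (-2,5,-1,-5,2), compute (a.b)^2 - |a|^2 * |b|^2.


a . b = (-5)*(-2) + 5*5 + 2*(-1) + (-5)*(-5) + (-5)*2
= 10 + 25 + (-2) + 25 + (-10) = 48
|a|^2 = (-5)^2 + 5^2 + 2^2 + (-5)^2 + (-5)^2 = 104
|b|^2 = (-2)^2 + 5^2 + (-1)^2 + (-5)^2 + 2^2 = 59
(a.b)^2 = 48^2 = 2304
|a|^2 * |b|^2 = 104 * 59 = 6136
Result = 2304 - 6136 = -3832


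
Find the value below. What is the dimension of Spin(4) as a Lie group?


Spin(n) double-covers SO(n); both have Lie algebra so(n) of dimension n(n-1)/2.
n = 4
n(n-1) = 4 * 3 = 12
dim Spin(4) = 12/2 = 6


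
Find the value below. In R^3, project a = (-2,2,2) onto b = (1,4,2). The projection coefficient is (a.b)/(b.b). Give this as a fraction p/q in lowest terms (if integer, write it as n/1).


Projection coefficient = (a . b) / (b . b)
a . b = (-2)*1 + 2*4 + 2*2
= -2 + 8 + 4 = 10
b . b = 1^2 + 4^2 + 2^2
= 1 + 16 + 4 = 21
Coefficient = 10/21
In lowest terms: 10/21


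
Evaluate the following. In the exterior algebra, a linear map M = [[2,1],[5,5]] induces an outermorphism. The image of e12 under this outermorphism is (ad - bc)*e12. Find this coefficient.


The outermorphism of a linear map f sends e1^e2 to f(e1)^f(e2).
f(e1) = 2*e1 + 5*e2
f(e2) = 1*e1 + 5*e2
f(e1) ^ f(e2) = (2*e1 + 5*e2) ^ (1*e1 + 5*e2)
= 2*5*e12 + 5*1*e21
= (10 - 5)*e12
= 5*e12
Coefficient = 5


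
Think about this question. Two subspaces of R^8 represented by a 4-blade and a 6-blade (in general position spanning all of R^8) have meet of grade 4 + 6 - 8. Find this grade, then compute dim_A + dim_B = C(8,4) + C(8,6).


Meet grade = grade(A) + grade(B) - n
= 4 + 6 - 8 = 2
C(8,4) = 70
C(8,6) = 28
dim_A + dim_B = 70 + 28 = 98


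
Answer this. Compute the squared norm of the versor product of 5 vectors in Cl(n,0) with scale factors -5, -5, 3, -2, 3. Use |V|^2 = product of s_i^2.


Each vector v_i has |v_i|^2 = s_i^2
Squared scales: (-5)^2 = 25, (-5)^2 = 25, 3^2 = 9, (-2)^2 = 4, 3^2 = 9
|V|^2 = 25 * 25 * 9 * 4 * 9
= 202500


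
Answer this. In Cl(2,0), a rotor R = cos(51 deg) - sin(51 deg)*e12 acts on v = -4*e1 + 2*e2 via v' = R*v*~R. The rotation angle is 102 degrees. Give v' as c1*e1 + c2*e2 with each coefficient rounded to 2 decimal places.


Rotor R = cos(51deg) - sin(51deg)*e12
Rotation angle theta = 2 * 51 = 102 degrees
v' = R*v*~R rotates v by theta.
cos(102deg) = -0.2079, sin(102deg) = 0.9781
v'_1 = -4*cos(102deg) - 2*sin(102deg)
= -4*(-0.2079) - 2*0.9781
= -1.12
v'_2 = -4*sin(102deg) + 2*cos(102deg)
= -4*0.9781 + 2*(-0.2079)
= -4.33
v' = -1.12*e1 - 4.33*e2


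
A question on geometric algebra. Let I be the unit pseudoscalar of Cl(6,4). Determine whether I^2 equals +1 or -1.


The pseudoscalar I = e1...e_n (product of all n generators) of Cl(p,q) satisfies I^2 = (-1)^(q + n(n-1)/2).
p = 6, q = 4, n = p + q = 10
n(n-1)/2 = 10 * 9 / 2 = 45
Exponent = q + n(n-1)/2 = 4 + 45 = 49
I^2 = (-1)^49 = -1


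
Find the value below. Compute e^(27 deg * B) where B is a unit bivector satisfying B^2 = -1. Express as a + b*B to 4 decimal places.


For a unit bivector B with B^2 = -1, the exponential series gives
e^(theta*B) = cos(theta) + sin(theta)*B (the GA analogue of Euler's formula).
theta = 27 degrees = 0.471239 rad
cos(27 deg) = 0.8910
sin(27 deg) = 0.4540
exp(theta*B) = 0.8910 + 0.4540*B


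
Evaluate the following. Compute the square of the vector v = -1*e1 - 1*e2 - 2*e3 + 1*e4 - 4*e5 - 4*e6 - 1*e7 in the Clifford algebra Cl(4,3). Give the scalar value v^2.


v^2 = sum of c_i^2 * e_i^2
Positive signature terms (e_i^2 = +1): (-1)^2 + (-1)^2 + (-2)^2 + 1^2 = 7
Negative signature terms (e_j^2 = -1): (-4)^2 + (-4)^2 + (-1)^2 = 33
v^2 = 7 - 33 = -26


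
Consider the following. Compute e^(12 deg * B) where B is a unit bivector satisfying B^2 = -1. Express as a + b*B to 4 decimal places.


For a unit bivector B with B^2 = -1, the exponential series gives
e^(theta*B) = cos(theta) + sin(theta)*B (the GA analogue of Euler's formula).
theta = 12 degrees = 0.20944 rad
cos(12 deg) = 0.9781
sin(12 deg) = 0.2079
exp(theta*B) = 0.9781 + 0.2079*B


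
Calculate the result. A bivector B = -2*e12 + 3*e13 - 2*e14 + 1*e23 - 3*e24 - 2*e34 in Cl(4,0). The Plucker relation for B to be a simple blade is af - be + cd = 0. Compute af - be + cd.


Plucker relation: af - be + cd
a*f = (-2)*(-2) = 4
b*e = 3*(-3) = -9
c*d = (-2)*1 = -2
af - be + cd = 4 - (-9) + (-2)
= 11


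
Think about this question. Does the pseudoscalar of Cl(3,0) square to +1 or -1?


The pseudoscalar I = e1...e_n (product of all n generators) of Cl(p,q) satisfies I^2 = (-1)^(q + n(n-1)/2).
p = 3, q = 0, n = p + q = 3
n(n-1)/2 = 3 * 2 / 2 = 3
Exponent = q + n(n-1)/2 = 0 + 3 = 3
I^2 = (-1)^3 = -1


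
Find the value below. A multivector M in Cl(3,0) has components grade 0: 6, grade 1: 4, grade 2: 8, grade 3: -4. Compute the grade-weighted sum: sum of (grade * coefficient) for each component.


Grade-weighted sum = sum of grade_k * coefficient_k
0*6 = 0
1*4 = 4
2*8 = 16
3*(-4) = -12
Total = 0 + 4 + 16 + (-12) = 8


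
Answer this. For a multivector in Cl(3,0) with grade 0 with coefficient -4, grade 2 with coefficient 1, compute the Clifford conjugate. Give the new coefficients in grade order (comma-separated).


Clifford conjugate sign for grade k: (-1)^(k(k+1)/2)
Grade 0: (-1)^(0*1/2) = (-1)^0 = 1, coeff -4 -> -4
Grade 2: (-1)^(2*3/2) = (-1)^3 = -1, coeff 1 -> -1
Conjugated coefficients: -4, -1


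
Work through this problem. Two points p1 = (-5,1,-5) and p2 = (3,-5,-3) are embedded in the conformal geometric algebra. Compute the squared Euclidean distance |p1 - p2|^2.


p1 - p2 = (-8, 6, -2)
|p1 - p2|^2 = (-8)^2 + 6^2 + (-2)^2
= 64 + 36 + 4
= 104


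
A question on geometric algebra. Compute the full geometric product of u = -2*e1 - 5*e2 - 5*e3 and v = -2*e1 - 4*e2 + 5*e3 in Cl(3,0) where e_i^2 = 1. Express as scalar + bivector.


In Cl(3,0): e_i^2 = 1, e_ie_j = -e_je_i for i != j.
Scalar part = u . v = (-2)*(-2) + (-5)*(-4) + (-5)*5
= 4 + 20 + (-25) = -1
e12 coeff = (-2)*(-4) - (-5)*(-2) = 8 - 10 = -2
e13 coeff = (-2)*5 - (-5)*(-2) = -10 - 10 = -20
e23 coeff = (-5)*5 - (-5)*(-4) = -25 - 20 = -45
uv = -1 - 2*e12 - 20*e13 - 45*e23


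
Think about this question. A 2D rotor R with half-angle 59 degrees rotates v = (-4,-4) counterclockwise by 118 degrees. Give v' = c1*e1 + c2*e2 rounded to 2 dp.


Rotor R = cos(59deg) - sin(59deg)*e12
Rotation angle theta = 2 * 59 = 118 degrees
v' = R*v*~R rotates v by theta.
cos(118deg) = -0.4695, sin(118deg) = 0.8829
v'_1 = -4*cos(118deg) - (-4)*sin(118deg)
= -4*(-0.4695) - (-4)*0.8829
= 5.41
v'_2 = -4*sin(118deg) + (-4)*cos(118deg)
= -4*0.8829 + (-4)*(-0.4695)
= -1.65
v' = 5.41*e1 - 1.65*e2


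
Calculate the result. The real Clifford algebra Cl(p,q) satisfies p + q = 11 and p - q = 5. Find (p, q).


We need p + q = 11 and p - q = 5.
Adding: 2p = 11 + 5 = 16, so p = 8.
Then q = 11 - 8 = 3.
(p, q) = (8, 3)


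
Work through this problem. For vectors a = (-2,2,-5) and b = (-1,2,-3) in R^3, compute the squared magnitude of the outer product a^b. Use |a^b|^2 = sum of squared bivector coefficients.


a wedge b = (a1*b2 - a2*b1)*e12 + (a1*b3 - a3*b1)*e13 + (a2*b3 - a3*b2)*e23
e12 coeff: (-2)*2 - 2*(-1) = -4 - (-2) = -2
e13 coeff: (-2)*(-3) - (-5)*(-1) = 6 - 5 = 1
e23 coeff: 2*(-3) - (-5)*2 = -6 - (-10) = 4
|a wedge b|^2 = (-2)^2 + 1^2 + 4^2
= 4 + 1 + 16
= 21


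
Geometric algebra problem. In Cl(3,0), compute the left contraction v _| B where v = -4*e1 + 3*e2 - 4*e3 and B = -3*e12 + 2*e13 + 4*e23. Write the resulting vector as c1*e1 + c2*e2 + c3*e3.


Left contraction v _| B = <vB>_1 (grade-1 part of the geometric product vB).
Using e1_|e12 = e2, e2_|e12 = -e1, e1_|e13 = e3, e3_|e13 = -e1, e2_|e23 = e3, e3_|e23 = -e2:
e1 coeff: -v2*b12 - v3*b13 = -(3)*(-3) - (-4)*(2) = 17
e2 coeff: v1*b12 - v3*b23 = (-4)*(-3) - (-4)*(4) = 28
e3 coeff: v1*b13 + v2*b23 = (-4)*(2) + (3)*(4) = 4
v _| B = 17*e1 + 28*e2 + 4*e3


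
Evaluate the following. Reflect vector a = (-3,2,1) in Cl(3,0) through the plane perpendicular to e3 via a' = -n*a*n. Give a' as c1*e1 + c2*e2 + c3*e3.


Reflection formula: a' = -n*a*n, with n = e3 (unit vector, n^2 = 1).
For reflection through hyperplane perp to e3:
The component along e3 flips sign, others stay.
a = (-3, 2, 1)
a' = (-3, 2, -1)
a' = -3*e1 + 2*e2 - 1*e3


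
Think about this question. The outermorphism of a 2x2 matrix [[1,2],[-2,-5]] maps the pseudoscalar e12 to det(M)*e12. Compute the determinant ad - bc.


The outermorphism of a linear map f sends e1^e2 to f(e1)^f(e2).
f(e1) = 1*e1 - 2*e2
f(e2) = 2*e1 - 5*e2
f(e1) ^ f(e2) = (1*e1 - 2*e2) ^ (2*e1 - 5*e2)
= 1*(-5)*e12 + (-2)*2*e21
= (-5 - (-4))*e12
= -1*e12
Coefficient = -1


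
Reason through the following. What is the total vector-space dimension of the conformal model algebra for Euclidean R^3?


The conformal model of R^3 uses Cl(4,1): the 3 Euclidean generators plus two extra orthogonal generators e+ (e+^2 = +1) and e- (e-^2 = -1), from which the null vectors e0, einf are built.
Number of generators m = 3 + 2 = 5.
dim Cl(p,q) = 2^m = 2^5 = 32


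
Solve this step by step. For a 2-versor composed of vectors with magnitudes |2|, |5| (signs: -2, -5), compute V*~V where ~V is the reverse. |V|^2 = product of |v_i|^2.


Each vector v_i has |v_i|^2 = s_i^2
Squared scales: (-2)^2 = 4, (-5)^2 = 25
|V|^2 = 4 * 25
= 100


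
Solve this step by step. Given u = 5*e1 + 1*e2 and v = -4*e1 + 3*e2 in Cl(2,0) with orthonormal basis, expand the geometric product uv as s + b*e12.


Expand: (5*e1 + 1*e2)(-4*e1 + 3*e2)
= 5*(-4)*e1e1 + 5*3*e1e2 + 1*(-4)*e2e1 + 1*3*e2e2
Using e1^2 = e2^2 = 1, e2e1 = -e1e2:
Scalar part s = 5*(-4) + 1*3 = -20 + 3 = -17
Bivector part b = 5*3 - 1*(-4) = 15 - (-4) = 19
uv = -17 + 19*e12


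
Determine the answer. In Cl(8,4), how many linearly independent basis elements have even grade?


Even subalgebra dimension = 2^(n-1)
n = 8 + 4 = 12
2^(12 - 1) = 2^11 = 2048
Verification: sum of C(12,k) for even k = 1 + 66 + 495 + 924 + 495 + 66 + 1 = 2048
Result = 2048


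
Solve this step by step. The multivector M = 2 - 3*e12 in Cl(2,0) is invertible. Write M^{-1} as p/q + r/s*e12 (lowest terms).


M = 2 - 3*e12, where e12^2 = -1.
Since M commutes with its reverse ~M = a - b*e12, M * ~M = a^2 - b^2*e12^2 = a^2 + b^2.
So M^{-1} = ~M / (a^2 + b^2) = (a - b*e12)/(a^2 + b^2).
a^2 + b^2 = 4 + 9 = 13
Scalar part = 2/13 = 2/13
Bivector coeff = 3/13 = 3/13
M^{-1} = 2/13 + 3/13*e12


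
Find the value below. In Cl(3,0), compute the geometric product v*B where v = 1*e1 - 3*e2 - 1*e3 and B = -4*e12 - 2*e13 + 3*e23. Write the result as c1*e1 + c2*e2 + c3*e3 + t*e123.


vB has grade-1 (vector) and grade-3 (trivector) parts: vB = (v _| B) + (v ^ B).
Vector part <vB>_1:
  e1: -v2*b12 - v3*b13 = -(-3)*(-4) - (-1)*(-2) = -14
  e2: v1*b12 - v3*b23 = (1)*(-4) - (-1)*(3) = -1
  e3: v1*b13 + v2*b23 = (1)*(-2) + (-3)*(3) = -11
Trivector part <vB>_3:
  e123: v1*b23 - v2*b13 + v3*b12 = (1)*(3) - (-3)*(-2) + (-1)*(-4) = 1
vB = -14*e1 - 1*e2 - 11*e3 + 1*e123


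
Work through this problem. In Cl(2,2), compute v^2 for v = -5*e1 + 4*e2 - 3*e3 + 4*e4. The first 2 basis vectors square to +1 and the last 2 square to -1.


v^2 = sum of c_i^2 * e_i^2
Positive signature terms (e_i^2 = +1): (-5)^2 + 4^2 = 41
Negative signature terms (e_j^2 = -1): (-3)^2 + 4^2 = 25
v^2 = 41 - 25 = 16


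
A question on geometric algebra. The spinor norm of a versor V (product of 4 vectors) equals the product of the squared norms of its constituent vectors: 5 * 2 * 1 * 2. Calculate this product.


Spinor norm N(V) = |v1|^2 * |v2|^2 * ... * |v4|^2
= 5 * 2 * 1 * 2
Running product: 5, 10, 10, 20
N(V) = 20


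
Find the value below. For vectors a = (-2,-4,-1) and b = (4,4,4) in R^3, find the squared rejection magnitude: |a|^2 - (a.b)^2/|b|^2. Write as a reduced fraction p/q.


|a|^2 = (-2)^2 + (-4)^2 + (-1)^2 = 21
|b|^2 = 4^2 + 4^2 + 4^2 = 48
a . b = (-2)*4 + (-4)*4 + (-1)*4 = -28
(a.b)^2 = (-28)^2 = 784
|rej|^2 = 21 - 784/48
= (1008 - 784)/48
= 224/48
In lowest terms: 14/3


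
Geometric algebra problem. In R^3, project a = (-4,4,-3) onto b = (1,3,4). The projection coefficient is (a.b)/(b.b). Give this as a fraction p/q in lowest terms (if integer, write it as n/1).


Projection coefficient = (a . b) / (b . b)
a . b = (-4)*1 + 4*3 + (-3)*4
= -4 + 12 + (-12) = -4
b . b = 1^2 + 3^2 + 4^2
= 1 + 9 + 16 = 26
Coefficient = -4/26
In lowest terms: -2/13


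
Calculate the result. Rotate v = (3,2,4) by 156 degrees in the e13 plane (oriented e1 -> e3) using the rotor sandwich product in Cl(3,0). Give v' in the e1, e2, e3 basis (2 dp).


Rotor R = cos(78deg) - sin(78deg)*e13
Rotation angle theta = 2 * 78 = 156 degrees in the e13 plane (e1 -> e3).
The component perpendicular to the plane (e2) is invariant: v'_2 = v2 = 2.00
cos(156deg) = -0.9135, sin(156deg) = 0.4067
v'_1 = v1*cos(theta) - v3*sin(theta) = 3*(-0.9135) - 4*0.4067 = -4.37
v'_3 = v1*sin(theta) + v3*cos(theta) = 3*0.4067 + 4*(-0.9135) = -2.43
v' = -4.37*e1 + 2.00*e2 - 2.43*e3


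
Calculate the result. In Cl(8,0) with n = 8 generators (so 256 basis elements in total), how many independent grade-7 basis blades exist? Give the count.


Number of grade-k basis blades in Cl(p,q) with n = p + q is C(n, k).
n = 8 + 0 = 8
C(8, 7) = 8! / (7! * 1!)
= 40320 / (5040 * 1)
= 8


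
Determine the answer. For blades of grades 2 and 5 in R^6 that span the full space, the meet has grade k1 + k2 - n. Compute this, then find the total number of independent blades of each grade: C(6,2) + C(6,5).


Meet grade = grade(A) + grade(B) - n
= 2 + 5 - 6 = 1
C(6,2) = 15
C(6,5) = 6
dim_A + dim_B = 15 + 6 = 21


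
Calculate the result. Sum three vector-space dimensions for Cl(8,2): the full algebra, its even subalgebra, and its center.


n = 8 + 2 = 10
Total dim = 2^10 = 1024
Even subalgebra dim = 2^9 = 512
n is even, so center dim = 1
Sum = 1024 + 512 + 1 = 1537


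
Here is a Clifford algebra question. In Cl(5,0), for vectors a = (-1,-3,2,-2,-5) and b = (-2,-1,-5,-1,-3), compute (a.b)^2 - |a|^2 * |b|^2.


a . b = (-1)*(-2) + (-3)*(-1) + 2*(-5) + (-2)*(-1) + (-5)*(-3)
= 2 + 3 + (-10) + 2 + 15 = 12
|a|^2 = (-1)^2 + (-3)^2 + 2^2 + (-2)^2 + (-5)^2 = 43
|b|^2 = (-2)^2 + (-1)^2 + (-5)^2 + (-1)^2 + (-3)^2 = 40
(a.b)^2 = 12^2 = 144
|a|^2 * |b|^2 = 43 * 40 = 1720
Result = 144 - 1720 = -1576


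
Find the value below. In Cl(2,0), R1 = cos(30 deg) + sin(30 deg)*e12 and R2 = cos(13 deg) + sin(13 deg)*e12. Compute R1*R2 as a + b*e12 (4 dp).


Same-plane rotors commute and their half-angles add:
R1*R2 = cos(a1 + a2) + sin(a1 + a2)*e12.
a1 + a2 = 30 + 13 = 43 deg
cos(43 deg) = 0.7314
sin(43 deg) = 0.6820
R1*R2 = 0.7314 + 0.6820*e12


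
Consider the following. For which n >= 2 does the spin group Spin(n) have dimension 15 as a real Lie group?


dim Spin(n) = dim so(n) = n(n-1)/2.
Solve n(n-1)/2 = 15, i.e. n^2 - n - 30 = 0.
Discriminant = 1 + 8*15 = 121
n = (1 + sqrt(121))/2 = (1 + 11)/2 = 6


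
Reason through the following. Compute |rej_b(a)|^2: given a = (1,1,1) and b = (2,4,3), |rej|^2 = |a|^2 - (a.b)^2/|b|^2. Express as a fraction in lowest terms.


|a|^2 = 1^2 + 1^2 + 1^2 = 3
|b|^2 = 2^2 + 4^2 + 3^2 = 29
a . b = 1*2 + 1*4 + 1*3 = 9
(a.b)^2 = 9^2 = 81
|rej|^2 = 3 - 81/29
= (87 - 81)/29
= 6/29
In lowest terms: 6/29


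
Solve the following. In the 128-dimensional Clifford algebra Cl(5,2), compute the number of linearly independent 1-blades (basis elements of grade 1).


Number of grade-k basis blades in Cl(p,q) with n = p + q is C(n, k).
n = 5 + 2 = 7
C(7, 1) = 7! / (1! * 6!)
= 5040 / (1 * 720)
= 7


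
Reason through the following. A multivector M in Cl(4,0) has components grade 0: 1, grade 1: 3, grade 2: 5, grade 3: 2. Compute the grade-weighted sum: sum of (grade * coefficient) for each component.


Grade-weighted sum = sum of grade_k * coefficient_k
0*1 = 0
1*3 = 3
2*5 = 10
3*2 = 6
Total = 0 + 3 + 10 + 6 = 19


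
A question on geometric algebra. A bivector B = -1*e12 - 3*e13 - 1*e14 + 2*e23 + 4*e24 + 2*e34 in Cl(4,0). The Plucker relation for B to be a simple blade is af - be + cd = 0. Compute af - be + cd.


Plucker relation: af - be + cd
a*f = (-1)*2 = -2
b*e = (-3)*4 = -12
c*d = (-1)*2 = -2
af - be + cd = -2 - (-12) + (-2)
= 8


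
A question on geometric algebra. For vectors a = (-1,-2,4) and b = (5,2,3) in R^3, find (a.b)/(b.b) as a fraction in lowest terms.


Projection coefficient = (a . b) / (b . b)
a . b = (-1)*5 + (-2)*2 + 4*3
= -5 + (-4) + 12 = 3
b . b = 5^2 + 2^2 + 3^2
= 25 + 4 + 9 = 38
Coefficient = 3/38
In lowest terms: 3/38


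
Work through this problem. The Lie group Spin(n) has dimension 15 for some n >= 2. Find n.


dim Spin(n) = dim so(n) = n(n-1)/2.
Solve n(n-1)/2 = 15, i.e. n^2 - n - 30 = 0.
Discriminant = 1 + 8*15 = 121
n = (1 + sqrt(121))/2 = (1 + 11)/2 = 6


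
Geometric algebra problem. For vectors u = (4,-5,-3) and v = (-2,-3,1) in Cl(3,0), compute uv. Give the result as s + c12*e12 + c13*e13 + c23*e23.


In Cl(3,0): e_i^2 = 1, e_ie_j = -e_je_i for i != j.
Scalar part = u . v = 4*(-2) + (-5)*(-3) + (-3)*1
= -8 + 15 + (-3) = 4
e12 coeff = 4*(-3) - (-5)*(-2) = -12 - 10 = -22
e13 coeff = 4*1 - (-3)*(-2) = 4 - 6 = -2
e23 coeff = (-5)*1 - (-3)*(-3) = -5 - 9 = -14
uv = 4 - 22*e12 - 2*e13 - 14*e23


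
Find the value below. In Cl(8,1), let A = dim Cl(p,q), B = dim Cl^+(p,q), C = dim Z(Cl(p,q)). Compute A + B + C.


n = 8 + 1 = 9
Total dim = 2^9 = 512
Even subalgebra dim = 2^8 = 256
n is odd, so center dim = 2
Sum = 512 + 256 + 2 = 770


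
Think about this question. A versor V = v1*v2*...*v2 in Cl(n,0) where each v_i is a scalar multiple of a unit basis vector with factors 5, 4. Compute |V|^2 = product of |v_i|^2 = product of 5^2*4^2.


Each vector v_i has |v_i|^2 = s_i^2
Squared scales: 5^2 = 25, 4^2 = 16
|V|^2 = 25 * 16
= 400


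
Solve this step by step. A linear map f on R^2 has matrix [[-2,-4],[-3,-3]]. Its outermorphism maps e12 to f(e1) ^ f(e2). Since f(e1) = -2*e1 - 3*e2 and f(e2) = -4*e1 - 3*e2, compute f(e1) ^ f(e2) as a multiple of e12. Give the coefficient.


The outermorphism of a linear map f sends e1^e2 to f(e1)^f(e2).
f(e1) = -2*e1 - 3*e2
f(e2) = -4*e1 - 3*e2
f(e1) ^ f(e2) = (-2*e1 - 3*e2) ^ (-4*e1 - 3*e2)
= (-2)*(-3)*e12 + (-3)*(-4)*e21
= (6 - 12)*e12
= -6*e12
Coefficient = -6


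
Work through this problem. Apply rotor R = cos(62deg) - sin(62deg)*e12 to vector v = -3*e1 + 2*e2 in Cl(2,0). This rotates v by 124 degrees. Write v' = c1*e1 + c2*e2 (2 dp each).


Rotor R = cos(62deg) - sin(62deg)*e12
Rotation angle theta = 2 * 62 = 124 degrees
v' = R*v*~R rotates v by theta.
cos(124deg) = -0.5592, sin(124deg) = 0.8290
v'_1 = -3*cos(124deg) - 2*sin(124deg)
= -3*(-0.5592) - 2*0.8290
= 0.02
v'_2 = -3*sin(124deg) + 2*cos(124deg)
= -3*0.8290 + 2*(-0.5592)
= -3.61
v' = 0.02*e1 - 3.61*e2


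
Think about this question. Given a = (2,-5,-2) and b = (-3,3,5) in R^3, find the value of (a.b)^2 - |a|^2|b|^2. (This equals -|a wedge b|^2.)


a . b = 2*(-3) + (-5)*3 + (-2)*5
= -6 + (-15) + (-10) = -31
|a|^2 = 2^2 + (-5)^2 + (-2)^2 = 33
|b|^2 = (-3)^2 + 3^2 + 5^2 = 43
(a.b)^2 = (-31)^2 = 961
|a|^2 * |b|^2 = 33 * 43 = 1419
Result = 961 - 1419 = -458


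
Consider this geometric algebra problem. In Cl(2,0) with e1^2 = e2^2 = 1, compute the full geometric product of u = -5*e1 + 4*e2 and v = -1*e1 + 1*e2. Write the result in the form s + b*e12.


Expand: (-5*e1 + 4*e2)(-1*e1 + 1*e2)
= (-5)*(-1)*e1e1 + (-5)*1*e1e2 + 4*(-1)*e2e1 + 4*1*e2e2
Using e1^2 = e2^2 = 1, e2e1 = -e1e2:
Scalar part s = (-5)*(-1) + 4*1 = 5 + 4 = 9
Bivector part b = (-5)*1 - 4*(-1) = -5 - (-4) = -1
uv = 9 - 1*e12


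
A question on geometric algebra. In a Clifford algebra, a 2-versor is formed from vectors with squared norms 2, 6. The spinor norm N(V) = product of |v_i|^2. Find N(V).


Spinor norm N(V) = |v1|^2 * |v2|^2 * ... * |v2|^2
= 2 * 6
Running product: 2, 12
N(V) = 12


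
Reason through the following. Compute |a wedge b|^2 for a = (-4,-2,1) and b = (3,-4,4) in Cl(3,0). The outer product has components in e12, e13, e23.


a wedge b = (a1*b2 - a2*b1)*e12 + (a1*b3 - a3*b1)*e13 + (a2*b3 - a3*b2)*e23
e12 coeff: (-4)*(-4) - (-2)*3 = 16 - (-6) = 22
e13 coeff: (-4)*4 - 1*3 = -16 - 3 = -19
e23 coeff: (-2)*4 - 1*(-4) = -8 - (-4) = -4
|a wedge b|^2 = 22^2 + (-19)^2 + (-4)^2
= 484 + 361 + 16
= 861


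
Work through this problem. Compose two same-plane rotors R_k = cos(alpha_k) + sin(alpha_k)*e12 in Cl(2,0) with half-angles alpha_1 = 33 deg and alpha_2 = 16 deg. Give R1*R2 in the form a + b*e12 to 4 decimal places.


Same-plane rotors commute and their half-angles add:
R1*R2 = cos(a1 + a2) + sin(a1 + a2)*e12.
a1 + a2 = 33 + 16 = 49 deg
cos(49 deg) = 0.6561
sin(49 deg) = 0.7547
R1*R2 = 0.6561 + 0.7547*e12


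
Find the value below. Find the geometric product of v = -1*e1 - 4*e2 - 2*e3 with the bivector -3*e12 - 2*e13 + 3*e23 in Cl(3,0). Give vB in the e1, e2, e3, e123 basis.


vB has grade-1 (vector) and grade-3 (trivector) parts: vB = (v _| B) + (v ^ B).
Vector part <vB>_1:
  e1: -v2*b12 - v3*b13 = -(-4)*(-3) - (-2)*(-2) = -16
  e2: v1*b12 - v3*b23 = (-1)*(-3) - (-2)*(3) = 9
  e3: v1*b13 + v2*b23 = (-1)*(-2) + (-4)*(3) = -10
Trivector part <vB>_3:
  e123: v1*b23 - v2*b13 + v3*b12 = (-1)*(3) - (-4)*(-2) + (-2)*(-3) = -5
vB = -16*e1 + 9*e2 - 10*e3 - 5*e123


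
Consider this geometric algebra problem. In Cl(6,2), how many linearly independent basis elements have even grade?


Even subalgebra dimension = 2^(n-1)
n = 6 + 2 = 8
2^(8 - 1) = 2^7 = 128
Verification: sum of C(8,k) for even k = 1 + 28 + 70 + 28 + 1 = 128
Result = 128


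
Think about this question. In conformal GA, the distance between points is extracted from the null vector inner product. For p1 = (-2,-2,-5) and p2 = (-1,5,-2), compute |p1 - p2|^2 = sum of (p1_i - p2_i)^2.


p1 - p2 = (-1, -7, -3)
|p1 - p2|^2 = (-1)^2 + (-7)^2 + (-3)^2
= 1 + 49 + 9
= 59


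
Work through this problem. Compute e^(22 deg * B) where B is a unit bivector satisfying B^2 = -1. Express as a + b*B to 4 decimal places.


For a unit bivector B with B^2 = -1, the exponential series gives
e^(theta*B) = cos(theta) + sin(theta)*B (the GA analogue of Euler's formula).
theta = 22 degrees = 0.383972 rad
cos(22 deg) = 0.9272
sin(22 deg) = 0.3746
exp(theta*B) = 0.9272 + 0.3746*B


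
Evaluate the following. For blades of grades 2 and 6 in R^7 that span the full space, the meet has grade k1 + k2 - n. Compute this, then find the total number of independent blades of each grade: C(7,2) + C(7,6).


Meet grade = grade(A) + grade(B) - n
= 2 + 6 - 7 = 1
C(7,2) = 21
C(7,6) = 7
dim_A + dim_B = 21 + 7 = 28


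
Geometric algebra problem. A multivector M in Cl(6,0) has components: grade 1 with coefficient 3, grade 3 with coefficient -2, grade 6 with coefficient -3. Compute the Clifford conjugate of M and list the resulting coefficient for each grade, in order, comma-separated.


Clifford conjugate sign for grade k: (-1)^(k(k+1)/2)
Grade 1: (-1)^(1*2/2) = (-1)^1 = -1, coeff 3 -> -3
Grade 3: (-1)^(3*4/2) = (-1)^6 = 1, coeff -2 -> -2
Grade 6: (-1)^(6*7/2) = (-1)^21 = -1, coeff -3 -> 3
Conjugated coefficients: -3, -2, 3


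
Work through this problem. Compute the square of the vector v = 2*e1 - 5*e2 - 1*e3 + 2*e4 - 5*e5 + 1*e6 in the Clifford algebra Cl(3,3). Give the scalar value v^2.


v^2 = sum of c_i^2 * e_i^2
Positive signature terms (e_i^2 = +1): 2^2 + (-5)^2 + (-1)^2 = 30
Negative signature terms (e_j^2 = -1): 2^2 + (-5)^2 + 1^2 = 30
v^2 = 30 - 30 = 0


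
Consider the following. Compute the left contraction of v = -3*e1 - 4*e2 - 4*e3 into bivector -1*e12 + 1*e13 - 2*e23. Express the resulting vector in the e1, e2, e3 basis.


Left contraction v _| B = <vB>_1 (grade-1 part of the geometric product vB).
Using e1_|e12 = e2, e2_|e12 = -e1, e1_|e13 = e3, e3_|e13 = -e1, e2_|e23 = e3, e3_|e23 = -e2:
e1 coeff: -v2*b12 - v3*b13 = -(-4)*(-1) - (-4)*(1) = 0
e2 coeff: v1*b12 - v3*b23 = (-3)*(-1) - (-4)*(-2) = -5
e3 coeff: v1*b13 + v2*b23 = (-3)*(1) + (-4)*(-2) = 5
v _| B = 0*e1 - 5*e2 + 5*e3


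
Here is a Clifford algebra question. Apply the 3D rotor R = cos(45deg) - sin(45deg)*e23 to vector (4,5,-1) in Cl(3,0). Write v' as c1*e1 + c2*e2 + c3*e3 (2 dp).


Rotor R = cos(45deg) - sin(45deg)*e23
Rotation angle theta = 2 * 45 = 90 degrees in the e23 plane (e2 -> e3).
The component perpendicular to the plane (e1) is invariant: v'_1 = v1 = 4.00
cos(90deg) = 0.0000, sin(90deg) = 1.0000
v'_2 = v2*cos(theta) - v3*sin(theta) = 5*0.0000 - (-1)*1.0000 = 1.00
v'_3 = v2*sin(theta) + v3*cos(theta) = 5*1.0000 + (-1)*0.0000 = 5.00
v' = 4.00*e1 + 1.00*e2 + 5.00*e3


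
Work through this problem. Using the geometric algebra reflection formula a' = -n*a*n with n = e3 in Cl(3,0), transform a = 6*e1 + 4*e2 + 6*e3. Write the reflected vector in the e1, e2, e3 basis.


Reflection formula: a' = -n*a*n, with n = e3 (unit vector, n^2 = 1).
For reflection through hyperplane perp to e3:
The component along e3 flips sign, others stay.
a = (6, 4, 6)
a' = (6, 4, -6)
a' = 6*e1 + 4*e2 - 6*e3


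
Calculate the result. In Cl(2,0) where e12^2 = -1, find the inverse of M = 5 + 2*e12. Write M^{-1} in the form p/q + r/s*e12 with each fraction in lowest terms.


M = 5 + 2*e12, where e12^2 = -1.
Since M commutes with its reverse ~M = a - b*e12, M * ~M = a^2 - b^2*e12^2 = a^2 + b^2.
So M^{-1} = ~M / (a^2 + b^2) = (a - b*e12)/(a^2 + b^2).
a^2 + b^2 = 25 + 4 = 29
Scalar part = 5/29 = 5/29
Bivector coeff = -2/29 = -2/29
M^{-1} = 5/29 - 2/29*e12


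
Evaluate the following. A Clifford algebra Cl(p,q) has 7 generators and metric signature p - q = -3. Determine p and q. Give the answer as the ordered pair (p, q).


We need p + q = 7 and p - q = -3.
Adding: 2p = 7 + (-3) = 4, so p = 2.
Then q = 7 - 2 = 5.
(p, q) = (2, 5)


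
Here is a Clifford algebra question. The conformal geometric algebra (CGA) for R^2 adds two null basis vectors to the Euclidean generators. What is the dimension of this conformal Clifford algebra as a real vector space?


The conformal model of R^2 uses Cl(3,1): the 2 Euclidean generators plus two extra orthogonal generators e+ (e+^2 = +1) and e- (e-^2 = -1), from which the null vectors e0, einf are built.
Number of generators m = 2 + 2 = 4.
dim Cl(p,q) = 2^m = 2^4 = 16


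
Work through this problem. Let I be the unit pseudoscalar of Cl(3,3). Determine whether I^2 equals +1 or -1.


The pseudoscalar I = e1...e_n (product of all n generators) of Cl(p,q) satisfies I^2 = (-1)^(q + n(n-1)/2).
p = 3, q = 3, n = p + q = 6
n(n-1)/2 = 6 * 5 / 2 = 15
Exponent = q + n(n-1)/2 = 3 + 15 = 18
I^2 = (-1)^18 = +1


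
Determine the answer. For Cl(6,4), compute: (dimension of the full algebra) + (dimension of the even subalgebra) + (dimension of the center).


n = 6 + 4 = 10
Total dim = 2^10 = 1024
Even subalgebra dim = 2^9 = 512
n is even, so center dim = 1
Sum = 1024 + 512 + 1 = 1537


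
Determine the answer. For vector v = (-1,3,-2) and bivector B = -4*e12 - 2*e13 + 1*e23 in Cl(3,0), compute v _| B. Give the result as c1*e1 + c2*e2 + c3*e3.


Left contraction v _| B = <vB>_1 (grade-1 part of the geometric product vB).
Using e1_|e12 = e2, e2_|e12 = -e1, e1_|e13 = e3, e3_|e13 = -e1, e2_|e23 = e3, e3_|e23 = -e2:
e1 coeff: -v2*b12 - v3*b13 = -(3)*(-4) - (-2)*(-2) = 8
e2 coeff: v1*b12 - v3*b23 = (-1)*(-4) - (-2)*(1) = 6
e3 coeff: v1*b13 + v2*b23 = (-1)*(-2) + (3)*(1) = 5
v _| B = 8*e1 + 6*e2 + 5*e3


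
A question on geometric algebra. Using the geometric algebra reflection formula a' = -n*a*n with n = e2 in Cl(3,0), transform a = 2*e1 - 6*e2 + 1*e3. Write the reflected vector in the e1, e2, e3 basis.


Reflection formula: a' = -n*a*n, with n = e2 (unit vector, n^2 = 1).
For reflection through hyperplane perp to e2:
The component along e2 flips sign, others stay.
a = (2, -6, 1)
a' = (2, 6, 1)
a' = 2*e1 + 6*e2 + 1*e3


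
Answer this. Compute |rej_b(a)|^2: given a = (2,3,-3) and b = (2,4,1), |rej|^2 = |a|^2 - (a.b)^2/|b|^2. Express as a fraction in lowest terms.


|a|^2 = 2^2 + 3^2 + (-3)^2 = 22
|b|^2 = 2^2 + 4^2 + 1^2 = 21
a . b = 2*2 + 3*4 + (-3)*1 = 13
(a.b)^2 = 13^2 = 169
|rej|^2 = 22 - 169/21
= (462 - 169)/21
= 293/21
In lowest terms: 293/21


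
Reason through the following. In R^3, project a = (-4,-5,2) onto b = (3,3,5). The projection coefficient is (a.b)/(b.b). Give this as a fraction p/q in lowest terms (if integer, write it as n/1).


Projection coefficient = (a . b) / (b . b)
a . b = (-4)*3 + (-5)*3 + 2*5
= -12 + (-15) + 10 = -17
b . b = 3^2 + 3^2 + 5^2
= 9 + 9 + 25 = 43
Coefficient = -17/43
In lowest terms: -17/43


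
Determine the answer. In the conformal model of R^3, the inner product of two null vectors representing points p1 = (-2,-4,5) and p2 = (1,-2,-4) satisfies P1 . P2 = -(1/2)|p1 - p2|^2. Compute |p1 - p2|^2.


p1 - p2 = (-3, -2, 9)
|p1 - p2|^2 = (-3)^2 + (-2)^2 + 9^2
= 9 + 4 + 81
= 94


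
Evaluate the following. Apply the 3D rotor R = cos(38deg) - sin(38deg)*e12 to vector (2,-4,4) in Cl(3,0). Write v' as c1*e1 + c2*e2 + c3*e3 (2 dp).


Rotor R = cos(38deg) - sin(38deg)*e12
Rotation angle theta = 2 * 38 = 76 degrees in the e12 plane (e1 -> e2).
The component perpendicular to the plane (e3) is invariant: v'_3 = v3 = 4.00
cos(76deg) = 0.2419, sin(76deg) = 0.9703
v'_1 = v1*cos(theta) - v2*sin(theta) = 2*0.2419 - (-4)*0.9703 = 4.37
v'_2 = v1*sin(theta) + v2*cos(theta) = 2*0.9703 + (-4)*0.2419 = 0.97
v' = 4.37*e1 + 0.97*e2 + 4.00*e3


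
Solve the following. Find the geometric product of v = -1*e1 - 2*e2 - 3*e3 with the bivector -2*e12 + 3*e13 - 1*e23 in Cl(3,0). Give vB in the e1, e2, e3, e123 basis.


vB has grade-1 (vector) and grade-3 (trivector) parts: vB = (v _| B) + (v ^ B).
Vector part <vB>_1:
  e1: -v2*b12 - v3*b13 = -(-2)*(-2) - (-3)*(3) = 5
  e2: v1*b12 - v3*b23 = (-1)*(-2) - (-3)*(-1) = -1
  e3: v1*b13 + v2*b23 = (-1)*(3) + (-2)*(-1) = -1
Trivector part <vB>_3:
  e123: v1*b23 - v2*b13 + v3*b12 = (-1)*(-1) - (-2)*(3) + (-3)*(-2) = 13
vB = 5*e1 - 1*e2 - 1*e3 + 13*e123


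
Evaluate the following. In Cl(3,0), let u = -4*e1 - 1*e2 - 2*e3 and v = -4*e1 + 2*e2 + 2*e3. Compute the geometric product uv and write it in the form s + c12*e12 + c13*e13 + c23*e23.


In Cl(3,0): e_i^2 = 1, e_ie_j = -e_je_i for i != j.
Scalar part = u . v = (-4)*(-4) + (-1)*2 + (-2)*2
= 16 + (-2) + (-4) = 10
e12 coeff = (-4)*2 - (-1)*(-4) = -8 - 4 = -12
e13 coeff = (-4)*2 - (-2)*(-4) = -8 - 8 = -16
e23 coeff = (-1)*2 - (-2)*2 = -2 - (-4) = 2
uv = 10 - 12*e12 - 16*e13 + 2*e23


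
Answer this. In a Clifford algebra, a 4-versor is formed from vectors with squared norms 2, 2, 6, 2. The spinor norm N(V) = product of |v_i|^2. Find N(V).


Spinor norm N(V) = |v1|^2 * |v2|^2 * ... * |v4|^2
= 2 * 2 * 6 * 2
Running product: 2, 4, 24, 48
N(V) = 48


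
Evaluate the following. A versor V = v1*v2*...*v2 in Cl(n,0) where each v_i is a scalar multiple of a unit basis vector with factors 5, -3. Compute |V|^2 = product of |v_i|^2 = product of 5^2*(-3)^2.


Each vector v_i has |v_i|^2 = s_i^2
Squared scales: 5^2 = 25, (-3)^2 = 9
|V|^2 = 25 * 9
= 225


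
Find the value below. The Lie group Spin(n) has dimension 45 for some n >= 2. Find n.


dim Spin(n) = dim so(n) = n(n-1)/2.
Solve n(n-1)/2 = 45, i.e. n^2 - n - 90 = 0.
Discriminant = 1 + 8*45 = 361
n = (1 + sqrt(361))/2 = (1 + 19)/2 = 10


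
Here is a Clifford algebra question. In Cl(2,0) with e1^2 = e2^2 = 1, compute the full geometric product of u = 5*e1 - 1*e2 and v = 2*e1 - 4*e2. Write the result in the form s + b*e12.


Expand: (5*e1 - 1*e2)(2*e1 - 4*e2)
= 5*2*e1e1 + 5*(-4)*e1e2 + (-1)*2*e2e1 + (-1)*(-4)*e2e2
Using e1^2 = e2^2 = 1, e2e1 = -e1e2:
Scalar part s = 5*2 + (-1)*(-4) = 10 + 4 = 14
Bivector part b = 5*(-4) - (-1)*2 = -20 - (-2) = -18
uv = 14 - 18*e12


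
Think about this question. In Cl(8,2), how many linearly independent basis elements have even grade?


Even subalgebra dimension = 2^(n-1)
n = 8 + 2 = 10
2^(10 - 1) = 2^9 = 512
Verification: sum of C(10,k) for even k = 1 + 45 + 210 + 210 + 45 + 1 = 512
Result = 512


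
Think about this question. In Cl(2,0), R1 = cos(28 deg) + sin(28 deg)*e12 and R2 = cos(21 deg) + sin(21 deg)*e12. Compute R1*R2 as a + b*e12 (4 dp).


Same-plane rotors commute and their half-angles add:
R1*R2 = cos(a1 + a2) + sin(a1 + a2)*e12.
a1 + a2 = 28 + 21 = 49 deg
cos(49 deg) = 0.6561
sin(49 deg) = 0.7547
R1*R2 = 0.6561 + 0.7547*e12


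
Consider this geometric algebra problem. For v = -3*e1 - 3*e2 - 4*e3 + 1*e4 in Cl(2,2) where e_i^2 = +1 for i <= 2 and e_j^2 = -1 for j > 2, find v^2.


v^2 = sum of c_i^2 * e_i^2
Positive signature terms (e_i^2 = +1): (-3)^2 + (-3)^2 = 18
Negative signature terms (e_j^2 = -1): (-4)^2 + 1^2 = 17
v^2 = 18 - 17 = 1


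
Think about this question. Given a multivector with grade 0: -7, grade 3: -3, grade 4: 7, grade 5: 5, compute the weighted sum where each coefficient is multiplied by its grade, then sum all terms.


Grade-weighted sum = sum of grade_k * coefficient_k
0*(-7) = 0
3*(-3) = -9
4*7 = 28
5*5 = 25
Total = 0 + (-9) + 28 + 25 = 44


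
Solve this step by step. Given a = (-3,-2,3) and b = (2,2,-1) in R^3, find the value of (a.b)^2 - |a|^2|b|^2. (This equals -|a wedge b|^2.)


a . b = (-3)*2 + (-2)*2 + 3*(-1)
= -6 + (-4) + (-3) = -13
|a|^2 = (-3)^2 + (-2)^2 + 3^2 = 22
|b|^2 = 2^2 + 2^2 + (-1)^2 = 9
(a.b)^2 = (-13)^2 = 169
|a|^2 * |b|^2 = 22 * 9 = 198
Result = 169 - 198 = -29


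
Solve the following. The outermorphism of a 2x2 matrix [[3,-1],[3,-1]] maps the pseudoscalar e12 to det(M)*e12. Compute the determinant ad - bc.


The outermorphism of a linear map f sends e1^e2 to f(e1)^f(e2).
f(e1) = 3*e1 + 3*e2
f(e2) = -1*e1 - 1*e2
f(e1) ^ f(e2) = (3*e1 + 3*e2) ^ (-1*e1 - 1*e2)
= 3*(-1)*e12 + 3*(-1)*e21
= (-3 - (-3))*e12
= 0*e12
Coefficient = 0


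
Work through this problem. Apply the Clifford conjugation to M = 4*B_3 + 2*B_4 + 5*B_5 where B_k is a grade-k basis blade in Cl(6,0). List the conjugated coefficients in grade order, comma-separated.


Clifford conjugate sign for grade k: (-1)^(k(k+1)/2)
Grade 3: (-1)^(3*4/2) = (-1)^6 = 1, coeff 4 -> 4
Grade 4: (-1)^(4*5/2) = (-1)^10 = 1, coeff 2 -> 2
Grade 5: (-1)^(5*6/2) = (-1)^15 = -1, coeff 5 -> -5
Conjugated coefficients: 4, 2, -5


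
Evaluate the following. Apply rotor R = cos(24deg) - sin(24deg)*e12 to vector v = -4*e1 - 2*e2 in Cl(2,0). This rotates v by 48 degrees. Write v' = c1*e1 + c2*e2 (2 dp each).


Rotor R = cos(24deg) - sin(24deg)*e12
Rotation angle theta = 2 * 24 = 48 degrees
v' = R*v*~R rotates v by theta.
cos(48deg) = 0.6691, sin(48deg) = 0.7431
v'_1 = -4*cos(48deg) - (-2)*sin(48deg)
= -4*0.6691 - (-2)*0.7431
= -1.19
v'_2 = -4*sin(48deg) + (-2)*cos(48deg)
= -4*0.7431 + (-2)*0.6691
= -4.31
v' = -1.19*e1 - 4.31*e2


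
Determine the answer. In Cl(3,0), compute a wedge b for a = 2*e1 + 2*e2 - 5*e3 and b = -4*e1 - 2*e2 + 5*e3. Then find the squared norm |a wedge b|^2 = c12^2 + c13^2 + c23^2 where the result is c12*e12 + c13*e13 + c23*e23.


a wedge b = (a1*b2 - a2*b1)*e12 + (a1*b3 - a3*b1)*e13 + (a2*b3 - a3*b2)*e23
e12 coeff: 2*(-2) - 2*(-4) = -4 - (-8) = 4
e13 coeff: 2*5 - (-5)*(-4) = 10 - 20 = -10
e23 coeff: 2*5 - (-5)*(-2) = 10 - 10 = 0
|a wedge b|^2 = 4^2 + (-10)^2 + 0^2
= 16 + 100 + 0
= 116


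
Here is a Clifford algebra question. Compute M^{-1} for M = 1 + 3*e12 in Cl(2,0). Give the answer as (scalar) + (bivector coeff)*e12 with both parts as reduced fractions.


M = 1 + 3*e12, where e12^2 = -1.
Since M commutes with its reverse ~M = a - b*e12, M * ~M = a^2 - b^2*e12^2 = a^2 + b^2.
So M^{-1} = ~M / (a^2 + b^2) = (a - b*e12)/(a^2 + b^2).
a^2 + b^2 = 1 + 9 = 10
Scalar part = 1/10 = 1/10
Bivector coeff = -3/10 = -3/10
M^{-1} = 1/10 - 3/10*e12
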